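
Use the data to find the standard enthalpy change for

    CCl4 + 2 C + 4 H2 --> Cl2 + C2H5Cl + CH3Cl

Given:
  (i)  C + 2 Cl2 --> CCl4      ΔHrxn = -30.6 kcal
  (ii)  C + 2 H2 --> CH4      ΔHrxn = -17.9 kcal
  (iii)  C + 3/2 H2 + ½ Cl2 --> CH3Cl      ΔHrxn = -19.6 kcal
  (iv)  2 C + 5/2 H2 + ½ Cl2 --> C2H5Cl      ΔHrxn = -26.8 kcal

ΔHrxn = -15.8 kcal

(i) reversed: +30.6 kcal
(ii): not needed.
(iii) as written: -19.6 kcal
(iv) as written: -26.8 kcal
ΔHrxn = (+30.6) + (-19.6) + (-26.8) = -15.8 kcal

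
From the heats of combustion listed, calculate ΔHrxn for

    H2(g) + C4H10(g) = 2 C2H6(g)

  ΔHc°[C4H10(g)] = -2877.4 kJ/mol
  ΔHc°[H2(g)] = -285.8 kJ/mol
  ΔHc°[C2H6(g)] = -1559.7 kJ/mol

ΔHrxn = -43.8 kJ/mol

Using ΔH = Σ nΔHc°(reactants) − Σ nΔHc°(products):
= [1·(-285.8) + 1·(-2877.4)] − [2·(-1559.7)]
= -43.8 kJ/mol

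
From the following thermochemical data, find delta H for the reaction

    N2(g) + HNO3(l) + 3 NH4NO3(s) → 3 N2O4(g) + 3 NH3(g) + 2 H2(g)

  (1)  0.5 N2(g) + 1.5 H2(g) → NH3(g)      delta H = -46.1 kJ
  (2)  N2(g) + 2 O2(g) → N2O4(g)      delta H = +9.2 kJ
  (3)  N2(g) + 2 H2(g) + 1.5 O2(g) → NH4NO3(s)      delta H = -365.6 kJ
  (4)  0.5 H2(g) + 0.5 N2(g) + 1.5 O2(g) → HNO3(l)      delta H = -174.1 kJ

(1) × 3: (3)·(-46.1) = -138.3 kJ
(2) × 3: (3)·(+9.2) = +27.6 kJ
(3) reversed and × 3: (-3)·(-365.6) = +1096.8 kJ
(4) reversed: +174.1 kJ
delta H = (3)·(-46.1) + (3)·(+9.2) + (-3)·(-365.6) + (-1)·(-174.1) = 1160.2 kJ

delta H = 1160.2 kJ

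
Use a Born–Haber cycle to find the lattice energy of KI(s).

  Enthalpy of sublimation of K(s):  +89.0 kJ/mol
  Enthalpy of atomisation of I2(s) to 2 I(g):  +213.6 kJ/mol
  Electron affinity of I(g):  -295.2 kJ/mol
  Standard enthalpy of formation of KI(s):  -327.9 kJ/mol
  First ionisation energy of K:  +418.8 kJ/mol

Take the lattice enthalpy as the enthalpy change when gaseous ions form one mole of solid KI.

U = -647.3 kJ/mol

ΔHf° = 1·ΔHsub + 1·(ΣIE) + 1/2·D(I2) + 1·EA + U
-327.9 = 1·(+89.0) + 1·(+418.8) + 1/2·(+213.6) + 1·(-295.2) + U
U = -327.9 − (+319.4) = -647.3 kJ/mol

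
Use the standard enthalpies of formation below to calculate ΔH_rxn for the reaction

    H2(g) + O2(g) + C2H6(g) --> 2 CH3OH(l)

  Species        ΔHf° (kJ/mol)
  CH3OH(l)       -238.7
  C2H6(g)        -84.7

ΔH_rxn = -392.7 kJ/mol

Products: 2·(-238.7) = -477.4
Reactants: 1·(+0.0) + 1·(+0.0) + 1·(-84.7) = -84.7
ΔH_rxn = (-477.4) − (-84.7) = -392.7 kJ/mol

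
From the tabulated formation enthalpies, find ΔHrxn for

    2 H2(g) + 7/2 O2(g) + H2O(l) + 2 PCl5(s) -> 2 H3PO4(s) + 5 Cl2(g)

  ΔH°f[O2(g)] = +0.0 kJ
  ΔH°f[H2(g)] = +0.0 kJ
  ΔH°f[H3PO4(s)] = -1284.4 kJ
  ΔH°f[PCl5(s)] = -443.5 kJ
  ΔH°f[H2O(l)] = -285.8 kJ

ΔH°rxn = Σ nΔHf°(products) − Σ nΔHf°(reactants).
Products: 2·(-1284.4) + 5·(+0.0) = -2568.8
Reactants: 2·(+0.0) + 7/2·(+0.0) + 1·(-285.8) + 2·(-443.5) = -1172.8
ΔHrxn = (-2568.8) − (-1172.8) = -1396.0 kJ

ΔHrxn = -1396.0 kJ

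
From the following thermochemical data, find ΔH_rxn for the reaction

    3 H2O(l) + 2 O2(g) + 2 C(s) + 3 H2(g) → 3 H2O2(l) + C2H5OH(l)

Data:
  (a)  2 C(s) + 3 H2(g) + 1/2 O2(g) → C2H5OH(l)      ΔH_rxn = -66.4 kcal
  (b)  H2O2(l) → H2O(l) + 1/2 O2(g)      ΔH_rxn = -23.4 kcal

(a) as written: -66.4 kcal
(b) reversed and × 3: (-3)·(-23.4) = +70.2 kcal
Since enthalpy is a state function, ΔH_rxn = (-66.4) + (+70.2) = 3.8 kcal

ΔH_rxn = 3.8 kcal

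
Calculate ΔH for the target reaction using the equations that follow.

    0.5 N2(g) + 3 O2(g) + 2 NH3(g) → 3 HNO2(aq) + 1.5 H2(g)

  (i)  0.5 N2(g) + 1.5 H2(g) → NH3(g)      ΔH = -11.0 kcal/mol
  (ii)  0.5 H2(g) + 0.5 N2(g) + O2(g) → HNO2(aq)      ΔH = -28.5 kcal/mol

(i) reversed and × 2 (reverse to put NH3(g) on the reactant side; ×2 to match 2 NH3(g) in the target): (-2)·(-11.0) = +22.0 kcal/mol
(ii) × 3 (×3 to match 3 HNO2(aq) in the target): (3)·(-28.5) = -85.5 kcal/mol
ΔH = (+22.0) + (-85.5) = -63.5 kcal/mol

ΔH = -63.5 kcal/mol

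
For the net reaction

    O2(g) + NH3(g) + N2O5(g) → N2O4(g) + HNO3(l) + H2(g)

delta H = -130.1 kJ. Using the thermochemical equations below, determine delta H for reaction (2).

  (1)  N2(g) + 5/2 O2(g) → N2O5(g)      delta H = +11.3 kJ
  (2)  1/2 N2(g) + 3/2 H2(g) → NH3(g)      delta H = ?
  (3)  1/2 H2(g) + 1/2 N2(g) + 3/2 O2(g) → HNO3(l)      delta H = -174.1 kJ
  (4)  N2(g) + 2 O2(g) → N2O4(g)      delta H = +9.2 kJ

(1) reversed: -11.3 kJ
(2) reversed: contributes −x
(3) as written: -174.1 kJ
(4) as written: +9.2 kJ
-130.1 = (-11.3) + (-174.1) + (+9.2) − x
x = (-130.1 − (-176.2)) / (-1) = -46.1 kJ

delta H = -46.1 kJ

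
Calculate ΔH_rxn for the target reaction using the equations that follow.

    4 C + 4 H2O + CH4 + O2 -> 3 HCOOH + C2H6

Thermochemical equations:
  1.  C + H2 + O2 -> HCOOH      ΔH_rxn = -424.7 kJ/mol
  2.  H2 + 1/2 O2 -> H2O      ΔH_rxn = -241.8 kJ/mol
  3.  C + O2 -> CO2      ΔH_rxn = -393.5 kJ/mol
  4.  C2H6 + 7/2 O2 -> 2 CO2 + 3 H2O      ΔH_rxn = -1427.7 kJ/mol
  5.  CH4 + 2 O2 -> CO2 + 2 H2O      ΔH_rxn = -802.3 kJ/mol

eq. 1 × 3 (×3 to match 3 HCOOH in the target): (3)·(-424.7) = -1274.1 kJ/mol
eq. 2 reversed and × 3: (-3)·(-241.8) = +725.4 kJ/mol
eq. 3 as written: -393.5 kJ/mol
eq. 4 reversed (reverse to put C2H6 on the product side): +1427.7 kJ/mol
eq. 5 as written (CH4 already on the reactant side): -802.3 kJ/mol
ΔH_rxn = (-1274.1) + (+725.4) + (-393.5) + (+1427.7) + (-802.3) = -316.8 kJ/mol

ΔH_rxn = -316.8 kJ/mol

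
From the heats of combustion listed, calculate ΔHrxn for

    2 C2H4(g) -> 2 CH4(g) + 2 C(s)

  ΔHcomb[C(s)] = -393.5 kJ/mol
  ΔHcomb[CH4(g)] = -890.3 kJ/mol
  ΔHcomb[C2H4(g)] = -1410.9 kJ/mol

Using ΔH = Σ nΔHc°(reactants) − Σ nΔHc°(products):
= [2·(-1410.9)] − [2·(-890.3) + 2·(-393.5)]
= -254.2 kJ/mol

ΔHrxn = -254.2 kJ/mol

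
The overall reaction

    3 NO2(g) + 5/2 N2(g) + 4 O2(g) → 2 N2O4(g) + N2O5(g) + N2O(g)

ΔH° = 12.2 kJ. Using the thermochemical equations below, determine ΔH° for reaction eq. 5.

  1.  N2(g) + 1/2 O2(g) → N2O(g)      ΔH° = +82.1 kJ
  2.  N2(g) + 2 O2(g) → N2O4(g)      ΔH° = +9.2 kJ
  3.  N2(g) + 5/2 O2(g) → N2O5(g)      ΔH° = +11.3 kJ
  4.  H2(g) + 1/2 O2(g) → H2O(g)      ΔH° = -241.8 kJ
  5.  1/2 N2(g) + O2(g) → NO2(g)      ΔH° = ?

ΔH° = 33.2 kJ

eq. 1 as written: +82.1 kJ
eq. 2 × 2: (2)·(+9.2) = +18.4 kJ
eq. 3 as written: +11.3 kJ
eq. 4: not needed.
eq. 5 reversed and × 3: contributes −3·x
+12.2 = (+82.1) + (+18.4) + (+11.3) − 3·x
x = (+12.2 − (+111.8)) / (-3) = 33.2 kJ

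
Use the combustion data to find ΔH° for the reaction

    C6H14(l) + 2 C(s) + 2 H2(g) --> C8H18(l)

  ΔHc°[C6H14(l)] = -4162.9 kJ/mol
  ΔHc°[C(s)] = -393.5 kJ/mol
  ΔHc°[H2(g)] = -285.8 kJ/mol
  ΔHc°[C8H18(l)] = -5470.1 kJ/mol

Using ΔH = Σ nΔHc°(reactants) − Σ nΔHc°(products):
= [1·(-4162.9) + 2·(-393.5) + 2·(-285.8)] − [1·(-5470.1)]
= -51.4 kJ/mol

ΔH° = -51.4 kJ/mol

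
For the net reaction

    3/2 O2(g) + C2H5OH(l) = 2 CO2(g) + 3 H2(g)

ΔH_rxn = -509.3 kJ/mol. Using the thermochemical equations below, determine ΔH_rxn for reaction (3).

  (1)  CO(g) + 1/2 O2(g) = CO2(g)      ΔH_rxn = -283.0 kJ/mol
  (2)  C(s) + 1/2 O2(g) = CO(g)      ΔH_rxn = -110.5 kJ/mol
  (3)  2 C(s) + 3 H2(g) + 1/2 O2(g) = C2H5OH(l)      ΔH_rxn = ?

ΔH_rxn = -277.7 kJ/mol

(1) × 2 (×2 to match 2 CO2(g) in the target): (2)·(-283.0) = -566.0 kJ/mol
(2) × 2: (2)·(-110.5) = -221.0 kJ/mol
(3) reversed (C2H5OH(l) must end up as a reactant): contributes −x
-509.3 = (-566.0) + (-221.0) − x
x = (-509.3 − (-787.0)) / (-1) = -277.7 kJ/mol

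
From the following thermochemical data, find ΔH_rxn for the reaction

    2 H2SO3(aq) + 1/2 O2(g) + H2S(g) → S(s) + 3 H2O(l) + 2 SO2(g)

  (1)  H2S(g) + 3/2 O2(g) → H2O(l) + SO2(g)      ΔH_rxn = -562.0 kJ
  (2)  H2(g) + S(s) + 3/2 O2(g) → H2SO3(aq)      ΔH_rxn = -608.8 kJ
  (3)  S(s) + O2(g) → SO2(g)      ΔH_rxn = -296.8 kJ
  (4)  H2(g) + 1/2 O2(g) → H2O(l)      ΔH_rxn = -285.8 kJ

ΔH_rxn = -212.8 kJ

(1) as written (H2S(g) already on the reactant side): -562.0 kJ
(2) reversed and × 2 (reverse to put H2SO3(aq) on the reactant side; ×2 to match 2 H2SO3(aq) in the target): (-2)·(-608.8) = +1217.6 kJ
(3) as written: -296.8 kJ
(4) × 2: (2)·(-285.8) = -571.6 kJ
ΔH_rxn = (1)·(-562.0) + (-2)·(-608.8) + (1)·(-296.8) + (2)·(-285.8) = -212.8 kJ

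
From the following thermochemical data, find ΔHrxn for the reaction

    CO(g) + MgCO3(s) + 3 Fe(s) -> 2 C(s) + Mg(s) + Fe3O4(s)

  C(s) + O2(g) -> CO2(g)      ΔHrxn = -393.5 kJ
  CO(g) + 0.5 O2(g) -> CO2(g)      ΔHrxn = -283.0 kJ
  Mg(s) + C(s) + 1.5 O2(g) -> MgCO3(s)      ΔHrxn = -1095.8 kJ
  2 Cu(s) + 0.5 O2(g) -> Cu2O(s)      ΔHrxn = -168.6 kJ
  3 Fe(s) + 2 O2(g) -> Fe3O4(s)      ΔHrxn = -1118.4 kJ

equation 1 reversed: +393.5 kJ
equation 2 as written (CO(g) already on the reactant side): -283.0 kJ
equation 3 reversed (MgCO3(s) must end up as a reactant): +1095.8 kJ
equation 4: not needed (Cu2O(s) appears nowhere else).
equation 5 as written (Fe3O4(s) already on the product side): -1118.4 kJ
Combining the equations, ΔHrxn = (-1)·(-393.5) + (1)·(-283.0) + (-1)·(-1095.8) + (1)·(-1118.4) = 87.9 kJ

ΔHrxn = 87.9 kJ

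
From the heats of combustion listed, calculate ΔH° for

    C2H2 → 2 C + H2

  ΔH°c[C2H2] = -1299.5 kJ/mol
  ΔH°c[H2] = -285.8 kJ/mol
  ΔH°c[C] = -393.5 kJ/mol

ΔH° = -226.7 kJ/mol

With combustion enthalpies, reactants minus products:
= [1·(-1299.5)] − [2·(-393.5) + 1·(-285.8)]
= -226.7 kJ/mol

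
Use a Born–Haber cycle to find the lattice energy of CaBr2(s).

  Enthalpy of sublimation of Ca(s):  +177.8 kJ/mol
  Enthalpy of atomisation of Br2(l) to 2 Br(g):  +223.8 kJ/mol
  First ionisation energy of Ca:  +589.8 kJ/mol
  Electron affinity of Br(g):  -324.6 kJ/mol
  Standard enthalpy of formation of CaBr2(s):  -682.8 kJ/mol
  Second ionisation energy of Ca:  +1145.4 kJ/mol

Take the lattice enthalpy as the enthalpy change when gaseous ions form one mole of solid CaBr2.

ΔHf° = 1·ΔHsub + 1·(ΣIE) + 1·D(Br2) + 2·EA + U
-682.8 = 1·(+177.8) + 1·(+1735.2) + 1·(+223.8) + 2·(-324.6) + U
U = -682.8 − (+1487.6) = -2170.4 kJ/mol

U = -2170.4 kJ/mol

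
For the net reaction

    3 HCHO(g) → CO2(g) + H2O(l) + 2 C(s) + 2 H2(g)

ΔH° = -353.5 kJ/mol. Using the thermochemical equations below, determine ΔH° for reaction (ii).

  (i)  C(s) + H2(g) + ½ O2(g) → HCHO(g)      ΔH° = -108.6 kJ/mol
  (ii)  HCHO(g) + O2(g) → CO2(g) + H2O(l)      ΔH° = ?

(i) reversed and × 2: (-2)·(-108.6) = +217.2 kJ/mol
(ii) as written: contributes x
-353.5 = (+217.2) + x
x = (-353.5 − (+217.2)) / (1) = -570.7 kJ/mol

ΔH° = -570.7 kJ/mol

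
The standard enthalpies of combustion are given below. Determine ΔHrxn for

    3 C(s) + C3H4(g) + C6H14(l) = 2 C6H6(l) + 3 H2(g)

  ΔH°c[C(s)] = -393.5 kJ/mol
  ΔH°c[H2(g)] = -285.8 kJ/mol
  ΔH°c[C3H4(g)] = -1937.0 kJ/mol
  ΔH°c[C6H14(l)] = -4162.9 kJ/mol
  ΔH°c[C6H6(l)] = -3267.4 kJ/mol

With combustion enthalpies, reactants minus products:
= [3·(-393.5) + 1·(-1937.0) + 1·(-4162.9)] − [2·(-3267.4) + 3·(-285.8)]
= 111.8 kJ/mol

ΔHrxn = 111.8 kJ/mol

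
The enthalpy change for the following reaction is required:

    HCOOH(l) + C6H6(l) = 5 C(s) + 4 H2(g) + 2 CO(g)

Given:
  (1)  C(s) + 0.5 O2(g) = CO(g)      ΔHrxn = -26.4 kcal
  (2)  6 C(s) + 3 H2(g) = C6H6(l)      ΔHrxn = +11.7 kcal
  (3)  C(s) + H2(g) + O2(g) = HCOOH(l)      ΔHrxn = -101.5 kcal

ΔHrxn = 37.0 kcal

(1) × 2 (scale by 2 for the 2 CO(g)): (2)·(-26.4) = -52.8 kcal
(2) reversed (C6H6(l) must end up as a reactant): -11.7 kcal
(3) reversed (reverse to put HCOOH(l) on the reactant side): +101.5 kcal
By Hess's law, ΔHrxn = (2)·(-26.4) + (-1)·(+11.7) + (-1)·(-101.5) = 37.0 kcal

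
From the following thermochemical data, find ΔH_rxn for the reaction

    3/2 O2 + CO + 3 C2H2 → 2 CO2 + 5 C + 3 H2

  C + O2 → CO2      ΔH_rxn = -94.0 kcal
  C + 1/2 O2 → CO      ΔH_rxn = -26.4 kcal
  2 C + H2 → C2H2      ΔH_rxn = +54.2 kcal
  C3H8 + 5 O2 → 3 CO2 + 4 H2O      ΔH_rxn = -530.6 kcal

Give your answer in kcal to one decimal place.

equation 1 × 2: (2)·(-94.0) = -188.0 kcal
equation 2 reversed: +26.4 kcal
equation 3 reversed and × 3: (-3)·(+54.2) = -162.6 kcal
equation 4: not needed.
Since enthalpy is a state function, ΔH_rxn = (2)·(-94.0) + (-1)·(-26.4) + (-3)·(+54.2) = -324.2 kcal

ΔH_rxn = -324.2 kcal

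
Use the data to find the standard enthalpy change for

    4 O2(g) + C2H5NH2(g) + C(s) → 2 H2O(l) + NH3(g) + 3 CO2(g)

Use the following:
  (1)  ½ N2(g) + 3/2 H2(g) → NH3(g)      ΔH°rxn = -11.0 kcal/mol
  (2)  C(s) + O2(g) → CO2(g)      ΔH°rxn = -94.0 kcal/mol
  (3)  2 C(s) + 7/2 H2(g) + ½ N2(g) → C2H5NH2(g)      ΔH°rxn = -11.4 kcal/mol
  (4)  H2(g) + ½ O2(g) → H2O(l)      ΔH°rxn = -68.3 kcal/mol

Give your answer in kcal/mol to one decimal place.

ΔH°rxn = -418.2 kcal/mol

(1) as written: -11.0 kcal/mol
(2) × 3: (3)·(-94.0) = -282.0 kcal/mol
(3) reversed: +11.4 kcal/mol
(4) × 2: (2)·(-68.3) = -136.6 kcal/mol
Summing the manipulated equations, ΔH°rxn = (1)·(-11.0) + (3)·(-94.0) + (-1)·(-11.4) + (2)·(-68.3) = -418.2 kcal/mol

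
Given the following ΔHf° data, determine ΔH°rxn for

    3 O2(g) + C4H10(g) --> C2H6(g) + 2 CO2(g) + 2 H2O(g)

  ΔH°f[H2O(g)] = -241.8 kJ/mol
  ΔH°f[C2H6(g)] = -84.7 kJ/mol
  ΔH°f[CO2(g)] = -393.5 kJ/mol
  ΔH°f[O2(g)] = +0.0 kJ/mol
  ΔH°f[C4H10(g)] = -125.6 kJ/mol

ΔH°rxn = -1229.7 kJ/mol

Products: 1·(-84.7) + 2·(-393.5) + 2·(-241.8) = -1355.3
Reactants: 3·(+0.0) + 1·(-125.6) = -125.6
ΔH°rxn = (-1355.3) − (-125.6) = -1229.7 kJ/mol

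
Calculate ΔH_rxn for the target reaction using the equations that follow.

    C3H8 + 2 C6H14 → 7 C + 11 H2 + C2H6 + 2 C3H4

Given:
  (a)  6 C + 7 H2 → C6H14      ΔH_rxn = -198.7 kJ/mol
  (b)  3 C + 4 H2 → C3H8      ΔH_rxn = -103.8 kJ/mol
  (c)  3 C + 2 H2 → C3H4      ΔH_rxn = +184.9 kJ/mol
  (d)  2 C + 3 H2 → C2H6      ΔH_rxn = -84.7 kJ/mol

(a) reversed and × 2: (-2)·(-198.7) = +397.4 kJ/mol
(b) reversed: +103.8 kJ/mol
(c) × 2: (2)·(+184.9) = +369.8 kJ/mol
(d) as written: -84.7 kJ/mol
By Hess's law, ΔH_rxn = (+397.4) + (+103.8) + (+369.8) + (-84.7) = 786.3 kJ/mol

ΔH_rxn = 786.3 kJ/mol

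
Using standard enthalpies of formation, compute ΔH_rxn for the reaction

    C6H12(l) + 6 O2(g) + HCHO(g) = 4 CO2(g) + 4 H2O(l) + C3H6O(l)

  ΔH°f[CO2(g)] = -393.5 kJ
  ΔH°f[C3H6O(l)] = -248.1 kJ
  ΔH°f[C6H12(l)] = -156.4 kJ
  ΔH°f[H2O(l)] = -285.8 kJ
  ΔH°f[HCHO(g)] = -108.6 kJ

Products: 4·(-393.5) + 4·(-285.8) + 1·(-248.1) = -2965.3
Reactants: 1·(-156.4) + 6·(+0.0) + 1·(-108.6) = -265.0
ΔH_rxn = (-2965.3) − (-265.0) = -2700.3 kJ

ΔH_rxn = -2700.3 kJ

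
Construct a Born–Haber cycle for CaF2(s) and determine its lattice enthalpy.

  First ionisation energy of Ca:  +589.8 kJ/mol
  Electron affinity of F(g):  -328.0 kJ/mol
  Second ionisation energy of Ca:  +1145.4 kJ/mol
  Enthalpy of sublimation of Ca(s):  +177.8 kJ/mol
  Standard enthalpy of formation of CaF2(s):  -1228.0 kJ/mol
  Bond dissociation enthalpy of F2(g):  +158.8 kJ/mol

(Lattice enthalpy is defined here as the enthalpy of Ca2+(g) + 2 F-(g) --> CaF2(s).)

U = -2643.8 kJ/mol

ΔHf° = 1·ΔHsub + 1·(ΣIE) + 1·D(F2) + 2·EA + U
-1228.0 = 1·(+177.8) + 1·(+1735.2) + 1·(+158.8) + 2·(-328.0) + U
U = -1228.0 − (+1415.8) = -2643.8 kJ/mol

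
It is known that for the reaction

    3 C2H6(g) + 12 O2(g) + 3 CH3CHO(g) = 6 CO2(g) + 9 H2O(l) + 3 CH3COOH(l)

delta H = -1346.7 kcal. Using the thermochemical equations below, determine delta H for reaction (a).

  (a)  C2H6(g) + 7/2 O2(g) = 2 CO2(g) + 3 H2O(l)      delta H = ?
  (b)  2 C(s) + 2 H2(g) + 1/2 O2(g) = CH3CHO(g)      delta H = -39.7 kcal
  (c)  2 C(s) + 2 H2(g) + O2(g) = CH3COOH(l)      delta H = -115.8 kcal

delta H = -372.8 kcal

(a) × 3 (scale by 3 for the 3 C2H6(g)): contributes 3·x
(b) reversed and × 3 (reverse to put CH3CHO(g) on the reactant side; scale by 3 for the 3 CH3CHO(g)): (-3)·(-39.7) = +119.1 kcal
(c) × 3 (scale by 3 for the 3 CH3COOH(l)): (3)·(-115.8) = -347.4 kcal
-1346.7 = (+119.1) + (-347.4) + 3·x
x = (-1346.7 − (-228.3)) / (3) = -372.8 kcal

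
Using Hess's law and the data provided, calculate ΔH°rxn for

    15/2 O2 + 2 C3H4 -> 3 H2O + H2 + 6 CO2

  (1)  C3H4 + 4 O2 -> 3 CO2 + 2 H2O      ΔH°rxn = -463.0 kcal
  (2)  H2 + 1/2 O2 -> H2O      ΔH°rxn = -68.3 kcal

(1) × 2: (2)·(-463.0) = -926.0 kcal
(2) reversed: +68.3 kcal
Since enthalpy is a state function, ΔH°rxn = (2)·(-463.0) + (-1)·(-68.3) = -857.7 kcal

ΔH°rxn = -857.7 kcal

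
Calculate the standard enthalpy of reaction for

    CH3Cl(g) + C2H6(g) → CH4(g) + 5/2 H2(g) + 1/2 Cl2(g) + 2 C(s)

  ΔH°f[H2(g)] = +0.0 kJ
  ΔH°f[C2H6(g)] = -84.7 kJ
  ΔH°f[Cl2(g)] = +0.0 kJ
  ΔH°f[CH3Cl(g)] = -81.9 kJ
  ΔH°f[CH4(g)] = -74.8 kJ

Products: 1·(-74.8) + 5/2·(+0.0) + 1/2·(+0.0) + 2·(+0.0) = -74.8
Reactants: 1·(-81.9) + 1·(-84.7) = -166.6
ΔH° = (-74.8) − (-166.6) = 91.8 kJ

ΔH° = 91.8 kJ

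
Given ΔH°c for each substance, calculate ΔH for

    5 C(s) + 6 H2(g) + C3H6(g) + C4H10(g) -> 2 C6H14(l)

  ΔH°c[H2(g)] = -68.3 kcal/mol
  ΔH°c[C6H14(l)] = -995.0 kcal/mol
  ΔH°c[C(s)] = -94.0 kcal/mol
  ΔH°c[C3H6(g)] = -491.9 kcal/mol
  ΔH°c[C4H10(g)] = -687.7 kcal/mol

ΔH = -69.4 kcal/mol

Using ΔH = Σ nΔHc°(reactants) − Σ nΔHc°(products):
= [5·(-94.0) + 6·(-68.3) + 1·(-491.9) + 1·(-687.7)] − [2·(-995.0)]
= -69.4 kcal/mol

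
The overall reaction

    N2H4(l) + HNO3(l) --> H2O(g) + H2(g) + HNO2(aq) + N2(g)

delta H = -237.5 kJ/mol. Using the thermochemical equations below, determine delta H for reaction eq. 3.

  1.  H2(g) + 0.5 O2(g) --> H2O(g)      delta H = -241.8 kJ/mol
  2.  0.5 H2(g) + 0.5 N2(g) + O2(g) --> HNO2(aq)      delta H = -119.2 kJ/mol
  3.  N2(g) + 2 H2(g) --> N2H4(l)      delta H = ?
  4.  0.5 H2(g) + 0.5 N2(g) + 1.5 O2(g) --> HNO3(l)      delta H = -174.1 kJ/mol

eq. 1 as written (H2O(g) already on the product side): -241.8 kJ/mol
eq. 2 as written (HNO2(aq) already on the product side): -119.2 kJ/mol
eq. 3 reversed (N2H4(l) must end up as a reactant): contributes −x
eq. 4 reversed (reverse to put HNO3(l) on the reactant side): +174.1 kJ/mol
-237.5 = (-241.8) + (-119.2) + (+174.1) − x
x = (-237.5 − (-186.9)) / (-1) = 50.6 kJ/mol

delta H = 50.6 kJ/mol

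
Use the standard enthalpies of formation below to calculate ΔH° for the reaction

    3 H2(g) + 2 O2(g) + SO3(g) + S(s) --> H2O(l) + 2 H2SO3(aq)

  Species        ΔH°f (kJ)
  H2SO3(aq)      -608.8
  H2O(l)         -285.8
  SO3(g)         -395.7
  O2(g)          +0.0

Products: 1·(-285.8) + 2·(-608.8) = -1503.4
Reactants: 3·(+0.0) + 2·(+0.0) + 1·(-395.7) + 1·(+0.0) = -395.7
ΔH° = (-1503.4) − (-395.7) = -1107.7 kJ

ΔH° = -1107.7 kJ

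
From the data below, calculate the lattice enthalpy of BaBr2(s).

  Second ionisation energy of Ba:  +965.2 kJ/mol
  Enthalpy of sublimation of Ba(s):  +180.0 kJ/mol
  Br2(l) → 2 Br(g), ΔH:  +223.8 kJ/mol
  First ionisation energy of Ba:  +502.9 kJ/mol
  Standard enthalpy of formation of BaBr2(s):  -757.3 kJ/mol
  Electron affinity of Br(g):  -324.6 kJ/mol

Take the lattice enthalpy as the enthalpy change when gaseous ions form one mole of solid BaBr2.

U = -1980.0 kJ/mol

ΔHf° = 1·ΔHsub + 1·(ΣIE) + 1·D(Br2) + 2·EA + U
-757.3 = 1·(+180.0) + 1·(+1468.1) + 1·(+223.8) + 2·(-324.6) + U
U = -757.3 − (+1222.7) = -1980.0 kJ/mol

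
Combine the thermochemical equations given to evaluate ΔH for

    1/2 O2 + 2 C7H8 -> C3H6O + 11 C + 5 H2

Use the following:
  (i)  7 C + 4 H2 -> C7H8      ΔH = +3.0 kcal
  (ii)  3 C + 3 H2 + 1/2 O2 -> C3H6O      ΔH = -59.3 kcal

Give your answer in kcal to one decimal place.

ΔH = -65.3 kcal

(i) reversed and × 2 (C7H8 must end up as a reactant; scale by 2 for the 2 C7H8): (-2)·(+3.0) = -6.0 kcal
(ii) as written (C3H6O already on the product side): -59.3 kcal
Combining the equations, ΔH = (-2)·(+3.0) + (1)·(-59.3) = -65.3 kcal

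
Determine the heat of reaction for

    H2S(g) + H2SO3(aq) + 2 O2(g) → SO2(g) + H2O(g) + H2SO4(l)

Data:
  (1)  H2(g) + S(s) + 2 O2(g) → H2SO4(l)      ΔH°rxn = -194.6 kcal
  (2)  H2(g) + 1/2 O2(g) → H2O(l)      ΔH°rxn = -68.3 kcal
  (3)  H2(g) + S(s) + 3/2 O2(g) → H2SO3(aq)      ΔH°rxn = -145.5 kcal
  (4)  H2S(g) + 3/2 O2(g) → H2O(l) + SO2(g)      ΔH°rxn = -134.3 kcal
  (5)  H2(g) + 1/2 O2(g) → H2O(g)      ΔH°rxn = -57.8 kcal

(1) as written: -194.6 kcal
(2) reversed: +68.3 kcal
(3) reversed: +145.5 kcal
(4) as written: -134.3 kcal
(5) as written: -57.8 kcal
By Hess's law, ΔH°rxn = (-194.6) + (+68.3) + (+145.5) + (-134.3) + (-57.8) = -172.9 kcal

ΔH°rxn = -172.9 kcal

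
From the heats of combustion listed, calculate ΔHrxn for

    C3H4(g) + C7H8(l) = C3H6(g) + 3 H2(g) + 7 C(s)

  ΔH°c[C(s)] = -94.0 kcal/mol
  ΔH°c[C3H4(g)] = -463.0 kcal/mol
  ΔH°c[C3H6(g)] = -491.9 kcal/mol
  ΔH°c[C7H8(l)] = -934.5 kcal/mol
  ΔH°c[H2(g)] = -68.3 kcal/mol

Using ΔH = Σ nΔHc°(reactants) − Σ nΔHc°(products):
= [1·(-463.0) + 1·(-934.5)] − [1·(-491.9) + 3·(-68.3) + 7·(-94.0)]
= -42.7 kcal/mol

ΔHrxn = -42.7 kcal/mol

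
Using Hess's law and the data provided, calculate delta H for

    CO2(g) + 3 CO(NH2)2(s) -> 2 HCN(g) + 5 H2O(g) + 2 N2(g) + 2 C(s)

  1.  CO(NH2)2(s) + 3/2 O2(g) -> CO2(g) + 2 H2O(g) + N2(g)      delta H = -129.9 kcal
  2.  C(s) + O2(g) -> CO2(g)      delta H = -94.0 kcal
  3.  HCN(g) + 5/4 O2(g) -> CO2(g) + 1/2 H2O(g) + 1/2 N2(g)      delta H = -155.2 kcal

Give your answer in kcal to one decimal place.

delta H = 108.7 kcal

eq. 1 × 3: (3)·(-129.9) = -389.7 kcal
eq. 2 reversed and × 2: (-2)·(-94.0) = +188.0 kcal
eq. 3 reversed and × 2: (-2)·(-155.2) = +310.4 kcal
Since enthalpy is a state function, delta H = (3)·(-129.9) + (-2)·(-94.0) + (-2)·(-155.2) = 108.7 kcal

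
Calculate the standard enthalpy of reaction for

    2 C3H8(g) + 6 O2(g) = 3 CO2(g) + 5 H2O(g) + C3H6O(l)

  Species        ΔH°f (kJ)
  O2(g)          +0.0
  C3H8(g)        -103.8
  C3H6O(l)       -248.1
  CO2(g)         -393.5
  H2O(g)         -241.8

ΔH° = -2430.0 kJ

Products: 3·(-393.5) + 5·(-241.8) + 1·(-248.1) = -2637.6
Reactants: 2·(-103.8) + 6·(+0.0) = -207.6
ΔH° = (-2637.6) − (-207.6) = -2430.0 kJ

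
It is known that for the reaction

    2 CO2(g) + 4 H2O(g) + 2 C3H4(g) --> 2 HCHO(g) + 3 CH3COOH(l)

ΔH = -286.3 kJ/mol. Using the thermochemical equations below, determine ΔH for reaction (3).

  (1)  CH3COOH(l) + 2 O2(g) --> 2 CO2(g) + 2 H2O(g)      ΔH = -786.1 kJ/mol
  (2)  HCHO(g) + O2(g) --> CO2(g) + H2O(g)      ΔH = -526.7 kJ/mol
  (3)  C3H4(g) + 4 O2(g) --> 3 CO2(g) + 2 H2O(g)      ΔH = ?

ΔH = -1849.0 kJ/mol

(1) reversed and × 3 (reverse to put CH3COOH(l) on the product side; scale by 3 for the 3 CH3COOH(l)): (-3)·(-786.1) = +2358.3 kJ/mol
(2) reversed and × 2 (reverse to put HCHO(g) on the product side; scale by 2 for the 2 HCHO(g)): (-2)·(-526.7) = +1053.4 kJ/mol
(3) × 2 (×2 to match 2 C3H4(g) in the target): contributes 2·x
-286.3 = (+2358.3) + (+1053.4) + 2·x
x = (-286.3 − (+3411.7)) / (2) = -1849.0 kJ/mol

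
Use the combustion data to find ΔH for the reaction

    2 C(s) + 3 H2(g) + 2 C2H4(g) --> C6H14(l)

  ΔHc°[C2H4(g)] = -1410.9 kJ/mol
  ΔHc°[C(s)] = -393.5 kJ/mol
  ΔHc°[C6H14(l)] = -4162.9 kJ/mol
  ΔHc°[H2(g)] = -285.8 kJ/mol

Using ΔH = Σ nΔHc°(reactants) − Σ nΔHc°(products):
= [2·(-393.5) + 3·(-285.8) + 2·(-1410.9)] − [1·(-4162.9)]
= -303.3 kJ/mol

ΔH = -303.3 kJ/mol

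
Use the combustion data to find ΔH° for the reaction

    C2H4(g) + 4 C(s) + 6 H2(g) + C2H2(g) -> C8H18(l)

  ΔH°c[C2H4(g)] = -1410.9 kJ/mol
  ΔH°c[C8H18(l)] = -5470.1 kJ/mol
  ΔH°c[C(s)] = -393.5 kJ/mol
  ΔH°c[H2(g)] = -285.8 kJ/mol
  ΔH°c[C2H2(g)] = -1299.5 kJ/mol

ΔH° = -529.1 kJ/mol

Using ΔH = Σ nΔHc°(reactants) − Σ nΔHc°(products):
= [1·(-1410.9) + 4·(-393.5) + 6·(-285.8) + 1·(-1299.5)] − [1·(-5470.1)]
= -529.1 kJ/mol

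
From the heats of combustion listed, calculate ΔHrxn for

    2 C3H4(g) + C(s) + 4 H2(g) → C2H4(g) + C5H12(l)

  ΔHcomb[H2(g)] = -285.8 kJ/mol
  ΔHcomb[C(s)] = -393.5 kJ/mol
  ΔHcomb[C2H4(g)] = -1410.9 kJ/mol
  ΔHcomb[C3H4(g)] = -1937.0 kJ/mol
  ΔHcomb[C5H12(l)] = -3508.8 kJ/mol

ΔHrxn = -491.0 kJ/mol

Using ΔH = Σ nΔHc°(reactants) − Σ nΔHc°(products):
= [2·(-1937.0) + 1·(-393.5) + 4·(-285.8)] − [1·(-1410.9) + 1·(-3508.8)]
= -491.0 kJ/mol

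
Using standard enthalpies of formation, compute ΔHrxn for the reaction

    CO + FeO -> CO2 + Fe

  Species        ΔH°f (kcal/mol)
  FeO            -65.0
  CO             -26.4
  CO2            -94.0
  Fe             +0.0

Products: 1·(-94.0) + 1·(+0.0) = -94.0
Reactants: 1·(-26.4) + 1·(-65.0) = -91.4
ΔHrxn = (-94.0) − (-91.4) = -2.6 kcal/mol

ΔHrxn = -2.6 kcal/mol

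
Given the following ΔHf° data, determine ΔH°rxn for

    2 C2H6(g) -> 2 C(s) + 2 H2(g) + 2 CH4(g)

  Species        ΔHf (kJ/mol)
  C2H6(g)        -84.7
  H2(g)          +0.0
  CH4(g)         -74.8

Products: 2·(+0.0) + 2·(+0.0) + 2·(-74.8) = -149.6
Reactants: 2·(-84.7) = -169.4
ΔH°rxn = (-149.6) − (-169.4) = 19.8 kJ/mol

ΔH°rxn = 19.8 kJ/mol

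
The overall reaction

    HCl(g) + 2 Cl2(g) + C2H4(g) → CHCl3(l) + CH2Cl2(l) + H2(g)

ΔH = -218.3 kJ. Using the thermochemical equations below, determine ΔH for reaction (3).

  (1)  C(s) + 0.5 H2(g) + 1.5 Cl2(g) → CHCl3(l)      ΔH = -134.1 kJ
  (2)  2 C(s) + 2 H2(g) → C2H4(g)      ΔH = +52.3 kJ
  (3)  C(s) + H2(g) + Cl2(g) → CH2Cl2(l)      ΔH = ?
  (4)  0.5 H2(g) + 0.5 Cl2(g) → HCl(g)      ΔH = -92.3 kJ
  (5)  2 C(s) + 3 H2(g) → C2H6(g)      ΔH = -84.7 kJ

ΔH = -124.2 kJ

(1) as written (CHCl3(l) already on the product side): -134.1 kJ
(2) reversed (C2H4(g) must end up as a reactant): -52.3 kJ
(3) as written (CH2Cl2(l) already on the product side): contributes x
(4) reversed (reverse to put HCl(g) on the reactant side): +92.3 kJ
(5): not needed (C2H6(g) appears nowhere else).
-218.3 = (-134.1) + (-52.3) + (+92.3) + x
x = (-218.3 − (-94.1)) / (1) = -124.2 kJ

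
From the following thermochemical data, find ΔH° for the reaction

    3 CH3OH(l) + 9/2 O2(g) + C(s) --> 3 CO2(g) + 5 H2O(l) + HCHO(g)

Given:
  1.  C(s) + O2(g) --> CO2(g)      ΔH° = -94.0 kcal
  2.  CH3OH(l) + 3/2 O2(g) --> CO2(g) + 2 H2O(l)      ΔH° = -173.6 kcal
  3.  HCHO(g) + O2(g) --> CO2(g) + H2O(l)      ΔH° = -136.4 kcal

ΔH° = -478.4 kcal

eq. 1 as written (C(s) already on the reactant side): -94.0 kcal
eq. 2 × 3 (scale by 3 for the 3 CH3OH(l)): (3)·(-173.6) = -520.8 kcal
eq. 3 reversed (reverse to put HCHO(g) on the product side): +136.4 kcal
ΔH° = (1)·(-94.0) + (3)·(-173.6) + (-1)·(-136.4) = -478.4 kcal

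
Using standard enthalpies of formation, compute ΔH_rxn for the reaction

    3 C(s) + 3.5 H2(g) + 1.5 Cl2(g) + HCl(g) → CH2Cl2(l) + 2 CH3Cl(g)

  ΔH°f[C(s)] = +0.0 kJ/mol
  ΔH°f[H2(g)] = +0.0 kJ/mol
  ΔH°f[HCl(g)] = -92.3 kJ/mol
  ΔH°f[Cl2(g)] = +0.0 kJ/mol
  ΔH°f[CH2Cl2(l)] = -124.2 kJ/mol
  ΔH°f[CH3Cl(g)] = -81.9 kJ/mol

ΔH_rxn = -195.7 kJ/mol

Products: 1·(-124.2) + 2·(-81.9) = -288.0
Reactants: 3·(+0.0) + 7/2·(+0.0) + 3/2·(+0.0) + 1·(-92.3) = -92.3
ΔH_rxn = (-288.0) − (-92.3) = -195.7 kJ/mol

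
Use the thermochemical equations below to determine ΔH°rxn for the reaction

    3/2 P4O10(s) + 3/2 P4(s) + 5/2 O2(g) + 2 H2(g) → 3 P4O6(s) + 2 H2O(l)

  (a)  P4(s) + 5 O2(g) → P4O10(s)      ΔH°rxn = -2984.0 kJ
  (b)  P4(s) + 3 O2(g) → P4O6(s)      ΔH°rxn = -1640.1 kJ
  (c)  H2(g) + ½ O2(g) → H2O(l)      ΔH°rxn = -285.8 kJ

(a) reversed and × 3/2 (reverse to put P4O10(s) on the reactant side; ×3/2 to match 3/2 P4O10(s) in the target): (-3/2)·(-2984.0) = +4476.0 kJ
(b) × 3 (scale by 3 for the 3 P4O6(s)): (3)·(-1640.1) = -4920.3 kJ
(c) × 2 (scale by 2 for the 2 H2O(l)): (2)·(-285.8) = -571.6 kJ
ΔH°rxn = (+4476.0) + (-4920.3) + (-571.6) = -1015.9 kJ

ΔH°rxn = -1015.9 kJ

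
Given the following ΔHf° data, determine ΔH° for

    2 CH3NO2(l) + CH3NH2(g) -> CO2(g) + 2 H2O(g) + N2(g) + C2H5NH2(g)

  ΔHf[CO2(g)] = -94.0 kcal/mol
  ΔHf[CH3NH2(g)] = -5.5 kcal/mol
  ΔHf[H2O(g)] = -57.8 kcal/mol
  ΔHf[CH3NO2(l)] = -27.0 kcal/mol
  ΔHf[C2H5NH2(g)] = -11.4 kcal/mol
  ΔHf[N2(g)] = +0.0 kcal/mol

ΔH°rxn = Σ nΔHf°(products) − Σ nΔHf°(reactants).
Products: 1·(-94.0) + 2·(-57.8) + 1·(+0.0) + 1·(-11.4) = -221.0
Reactants: 2·(-27.0) + 1·(-5.5) = -59.5
ΔH° = (-221.0) − (-59.5) = -161.5 kcal/mol

ΔH° = -161.5 kcal/mol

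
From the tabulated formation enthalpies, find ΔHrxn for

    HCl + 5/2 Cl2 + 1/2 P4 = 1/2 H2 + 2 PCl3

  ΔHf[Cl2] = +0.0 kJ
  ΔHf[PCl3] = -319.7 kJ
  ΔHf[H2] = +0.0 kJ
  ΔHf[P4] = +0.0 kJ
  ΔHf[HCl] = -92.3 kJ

ΔHrxn = -547.1 kJ

ΔH°rxn = Σ nΔHf°(products) − Σ nΔHf°(reactants).
Products: 1/2·(+0.0) + 2·(-319.7) = -639.4
Reactants: 1·(-92.3) + 5/2·(+0.0) + 1/2·(+0.0) = -92.3
ΔHrxn = (-639.4) − (-92.3) = -547.1 kJ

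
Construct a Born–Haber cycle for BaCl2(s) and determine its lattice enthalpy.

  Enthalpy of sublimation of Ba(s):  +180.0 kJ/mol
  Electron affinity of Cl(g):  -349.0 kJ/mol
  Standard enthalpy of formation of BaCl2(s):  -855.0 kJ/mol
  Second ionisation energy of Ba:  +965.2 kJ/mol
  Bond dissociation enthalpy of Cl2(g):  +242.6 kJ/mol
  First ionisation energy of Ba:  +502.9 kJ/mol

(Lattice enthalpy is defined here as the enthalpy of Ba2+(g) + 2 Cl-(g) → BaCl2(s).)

U = -2047.7 kJ/mol

ΔHf° = 1·ΔHsub + 1·(ΣIE) + 1·D(Cl2) + 2·EA + U
-855.0 = 1·(+180.0) + 1·(+1468.1) + 1·(+242.6) + 2·(-349.0) + U
U = -855.0 − (+1192.7) = -2047.7 kJ/mol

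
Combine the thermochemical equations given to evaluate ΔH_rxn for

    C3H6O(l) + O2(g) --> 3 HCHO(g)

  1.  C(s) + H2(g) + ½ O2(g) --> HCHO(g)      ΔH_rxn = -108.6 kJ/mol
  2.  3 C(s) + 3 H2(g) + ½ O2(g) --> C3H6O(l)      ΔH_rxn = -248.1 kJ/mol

ΔH_rxn = -77.7 kJ/mol

eq. 1 × 3: (3)·(-108.6) = -325.8 kJ/mol
eq. 2 reversed: +248.1 kJ/mol
ΔH_rxn = (3)·(-108.6) + (-1)·(-248.1) = -77.7 kJ/mol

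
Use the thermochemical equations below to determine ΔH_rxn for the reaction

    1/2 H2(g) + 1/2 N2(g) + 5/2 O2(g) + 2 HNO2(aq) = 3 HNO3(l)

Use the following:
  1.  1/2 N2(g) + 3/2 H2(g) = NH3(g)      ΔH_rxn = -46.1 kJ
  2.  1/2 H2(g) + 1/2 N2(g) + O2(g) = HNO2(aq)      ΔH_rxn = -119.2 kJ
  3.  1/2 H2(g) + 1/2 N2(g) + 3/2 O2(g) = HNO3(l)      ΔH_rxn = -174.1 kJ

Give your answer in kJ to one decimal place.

ΔH_rxn = -283.9 kJ

eq. 1: not needed.
eq. 2 reversed and × 2: (-2)·(-119.2) = +238.4 kJ
eq. 3 × 3: (3)·(-174.1) = -522.3 kJ
Combining the equations, ΔH_rxn = (+238.4) + (-522.3) = -283.9 kJ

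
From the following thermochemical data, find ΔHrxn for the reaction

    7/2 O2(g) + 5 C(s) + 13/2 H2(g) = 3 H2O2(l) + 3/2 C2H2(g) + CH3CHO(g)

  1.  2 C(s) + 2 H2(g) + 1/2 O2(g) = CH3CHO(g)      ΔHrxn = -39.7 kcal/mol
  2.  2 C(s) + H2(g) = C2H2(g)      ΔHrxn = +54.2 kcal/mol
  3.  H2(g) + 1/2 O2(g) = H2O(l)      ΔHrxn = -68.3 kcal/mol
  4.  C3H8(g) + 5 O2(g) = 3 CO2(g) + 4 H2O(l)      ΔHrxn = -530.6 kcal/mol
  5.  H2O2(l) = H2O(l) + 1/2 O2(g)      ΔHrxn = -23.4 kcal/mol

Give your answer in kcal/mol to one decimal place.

eq. 1 as written: -39.7 kcal/mol
eq. 2 × 3/2: (3/2)·(+54.2) = +81.3 kcal/mol
eq. 3 × 3: (3)·(-68.3) = -204.9 kcal/mol
eq. 4: not needed.
eq. 5 reversed and × 3: (-3)·(-23.4) = +70.2 kcal/mol
ΔHrxn = (1)·(-39.7) + (3/2)·(+54.2) + (3)·(-68.3) + (-3)·(-23.4) = -93.1 kcal/mol

ΔHrxn = -93.1 kcal/mol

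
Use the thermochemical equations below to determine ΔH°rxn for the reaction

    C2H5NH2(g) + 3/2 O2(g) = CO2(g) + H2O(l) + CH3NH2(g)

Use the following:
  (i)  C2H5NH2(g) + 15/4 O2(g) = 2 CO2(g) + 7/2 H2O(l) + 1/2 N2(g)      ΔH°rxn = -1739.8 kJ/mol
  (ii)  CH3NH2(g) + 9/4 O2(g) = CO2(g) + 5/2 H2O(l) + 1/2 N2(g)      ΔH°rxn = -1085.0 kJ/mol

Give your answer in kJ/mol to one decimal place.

(i) as written: -1739.8 kJ/mol
(ii) reversed: +1085.0 kJ/mol
By Hess's law, ΔH°rxn = (1)·(-1739.8) + (-1)·(-1085.0) = -654.8 kJ/mol

ΔH°rxn = -654.8 kJ/mol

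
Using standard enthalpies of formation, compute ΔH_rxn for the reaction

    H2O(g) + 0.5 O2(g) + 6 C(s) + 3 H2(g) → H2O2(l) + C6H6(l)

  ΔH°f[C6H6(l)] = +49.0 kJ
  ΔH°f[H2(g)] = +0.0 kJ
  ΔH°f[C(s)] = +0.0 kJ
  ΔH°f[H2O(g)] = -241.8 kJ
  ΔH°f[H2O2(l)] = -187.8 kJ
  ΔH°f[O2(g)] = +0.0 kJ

Products: 1·(-187.8) + 1·(+49.0) = -138.8
Reactants: 1·(-241.8) + 1/2·(+0.0) + 6·(+0.0) + 3·(+0.0) = -241.8
ΔH_rxn = (-138.8) − (-241.8) = 103.0 kJ

ΔH_rxn = 103.0 kJ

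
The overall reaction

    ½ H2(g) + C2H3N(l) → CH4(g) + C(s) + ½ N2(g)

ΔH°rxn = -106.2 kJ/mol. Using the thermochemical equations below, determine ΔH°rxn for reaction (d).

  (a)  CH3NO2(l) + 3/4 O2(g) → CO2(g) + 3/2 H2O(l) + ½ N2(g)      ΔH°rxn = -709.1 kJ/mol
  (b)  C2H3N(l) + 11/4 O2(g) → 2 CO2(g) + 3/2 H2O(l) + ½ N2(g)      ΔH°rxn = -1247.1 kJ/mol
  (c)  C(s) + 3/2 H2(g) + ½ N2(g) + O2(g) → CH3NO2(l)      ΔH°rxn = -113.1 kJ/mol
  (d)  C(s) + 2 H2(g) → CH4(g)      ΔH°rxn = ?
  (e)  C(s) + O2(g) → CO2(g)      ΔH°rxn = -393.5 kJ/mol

ΔH°rxn = -74.8 kJ/mol

(a) reversed: +709.1 kJ/mol
(b) as written (C2H3N(l) already on the reactant side): -1247.1 kJ/mol
(c) reversed: +113.1 kJ/mol
(d) as written (CH4(g) already on the product side): contributes x
(e) reversed: +393.5 kJ/mol
-106.2 = (+709.1) + (-1247.1) + (+113.1) + (+393.5) + x
x = (-106.2 − (-31.4)) / (1) = -74.8 kJ/mol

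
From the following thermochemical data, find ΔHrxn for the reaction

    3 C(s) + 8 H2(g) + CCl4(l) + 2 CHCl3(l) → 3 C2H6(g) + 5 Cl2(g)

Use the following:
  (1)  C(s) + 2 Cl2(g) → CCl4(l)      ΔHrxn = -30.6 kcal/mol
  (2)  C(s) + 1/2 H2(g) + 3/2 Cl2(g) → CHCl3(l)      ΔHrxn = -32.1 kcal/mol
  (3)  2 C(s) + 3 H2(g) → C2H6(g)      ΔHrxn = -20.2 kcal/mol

(1) reversed (CCl4(l) must end up as a reactant): +30.6 kcal/mol
(2) reversed and × 2 (CHCl3(l) must end up as a reactant; ×2 to match 2 CHCl3(l) in the target): (-2)·(-32.1) = +64.2 kcal/mol
(3) × 3 (scale by 3 for the 3 C2H6(g)): (3)·(-20.2) = -60.6 kcal/mol
Summing the manipulated equations, ΔHrxn = (-1)·(-30.6) + (-2)·(-32.1) + (3)·(-20.2) = 34.2 kcal/mol

ΔHrxn = 34.2 kcal/mol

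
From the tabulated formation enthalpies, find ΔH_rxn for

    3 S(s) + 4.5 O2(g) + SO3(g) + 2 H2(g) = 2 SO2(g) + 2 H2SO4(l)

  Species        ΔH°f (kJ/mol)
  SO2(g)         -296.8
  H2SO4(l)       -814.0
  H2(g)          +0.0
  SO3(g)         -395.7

Products: 2·(-296.8) + 2·(-814.0) = -2221.6
Reactants: 3·(+0.0) + 9/2·(+0.0) + 1·(-395.7) + 2·(+0.0) = -395.7
ΔH_rxn = (-2221.6) − (-395.7) = -1825.9 kJ/mol

ΔH_rxn = -1825.9 kJ/mol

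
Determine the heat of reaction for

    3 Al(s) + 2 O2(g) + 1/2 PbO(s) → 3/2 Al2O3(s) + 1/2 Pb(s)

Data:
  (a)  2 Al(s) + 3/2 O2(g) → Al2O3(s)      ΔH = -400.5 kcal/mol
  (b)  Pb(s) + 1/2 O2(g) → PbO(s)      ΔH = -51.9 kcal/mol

ΔH = -574.8 kcal/mol

(a) × 3/2 (scale by 3/2 for the 3/2 Al2O3(s)): (3/2)·(-400.5) = -600.75 kcal/mol
(b) reversed and × 1/2 (reverse to put PbO(s) on the reactant side; scale by 1/2 for the 1/2 PbO(s)): (-1/2)·(-51.9) = +25.95 kcal/mol
ΔH = (3/2)·(-400.5) + (-1/2)·(-51.9) = -574.8 kcal/mol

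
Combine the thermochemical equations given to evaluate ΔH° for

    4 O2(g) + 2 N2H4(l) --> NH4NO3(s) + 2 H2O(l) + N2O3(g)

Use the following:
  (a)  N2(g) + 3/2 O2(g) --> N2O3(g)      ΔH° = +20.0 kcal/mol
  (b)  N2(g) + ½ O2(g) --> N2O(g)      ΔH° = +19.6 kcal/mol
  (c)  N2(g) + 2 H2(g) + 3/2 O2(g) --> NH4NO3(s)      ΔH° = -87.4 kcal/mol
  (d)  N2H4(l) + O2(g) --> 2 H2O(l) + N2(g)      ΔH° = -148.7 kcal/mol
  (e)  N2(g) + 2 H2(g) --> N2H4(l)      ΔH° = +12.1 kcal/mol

ΔH° = -228.2 kcal/mol

(a) as written: +20.0 kcal/mol
(b): not needed.
(c) as written: -87.4 kcal/mol
(d) as written: -148.7 kcal/mol
(e) reversed: -12.1 kcal/mol
ΔH° = (1)·(+20.0) + (1)·(-87.4) + (1)·(-148.7) + (-1)·(+12.1) = -228.2 kcal/mol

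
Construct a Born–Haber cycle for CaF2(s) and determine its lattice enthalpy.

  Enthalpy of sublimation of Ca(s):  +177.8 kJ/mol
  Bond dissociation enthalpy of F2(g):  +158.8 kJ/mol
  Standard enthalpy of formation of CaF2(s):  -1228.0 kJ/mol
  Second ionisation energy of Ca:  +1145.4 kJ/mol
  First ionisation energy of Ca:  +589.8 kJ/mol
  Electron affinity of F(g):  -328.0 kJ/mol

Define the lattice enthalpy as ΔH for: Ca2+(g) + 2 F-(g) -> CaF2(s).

U = -2643.8 kJ/mol

ΔHf° = 1·ΔHsub + 1·(ΣIE) + 1·D(F2) + 2·EA + U
-1228.0 = 1·(+177.8) + 1·(+1735.2) + 1·(+158.8) + 2·(-328.0) + U
U = -1228.0 − (+1415.8) = -2643.8 kJ/mol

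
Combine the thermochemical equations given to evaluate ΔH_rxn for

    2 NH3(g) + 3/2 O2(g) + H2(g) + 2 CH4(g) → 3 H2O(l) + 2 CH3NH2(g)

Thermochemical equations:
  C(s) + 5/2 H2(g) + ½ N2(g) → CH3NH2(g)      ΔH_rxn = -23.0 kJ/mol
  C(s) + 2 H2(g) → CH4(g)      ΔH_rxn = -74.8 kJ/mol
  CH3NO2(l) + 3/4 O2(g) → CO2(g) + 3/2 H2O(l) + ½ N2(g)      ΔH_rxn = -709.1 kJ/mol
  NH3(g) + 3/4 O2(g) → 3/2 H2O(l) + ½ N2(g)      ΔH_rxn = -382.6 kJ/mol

ΔH_rxn = -661.6 kJ/mol

equation 1 × 2: (2)·(-23.0) = -46.0 kJ/mol
equation 2 reversed and × 2: (-2)·(-74.8) = +149.6 kJ/mol
equation 3: not needed.
equation 4 × 2: (2)·(-382.6) = -765.2 kJ/mol
Since enthalpy is a state function, ΔH_rxn = (-46.0) + (+149.6) + (-765.2) = -661.6 kJ/mol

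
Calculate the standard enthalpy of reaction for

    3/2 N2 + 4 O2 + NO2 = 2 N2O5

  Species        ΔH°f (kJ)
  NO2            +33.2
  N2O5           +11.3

Products: 2·(+11.3) = +22.6
Reactants: 3/2·(+0.0) + 4·(+0.0) + 1·(+33.2) = +33.2
ΔH_rxn = (+22.6) − (+33.2) = -10.6 kJ

ΔH_rxn = -10.6 kJ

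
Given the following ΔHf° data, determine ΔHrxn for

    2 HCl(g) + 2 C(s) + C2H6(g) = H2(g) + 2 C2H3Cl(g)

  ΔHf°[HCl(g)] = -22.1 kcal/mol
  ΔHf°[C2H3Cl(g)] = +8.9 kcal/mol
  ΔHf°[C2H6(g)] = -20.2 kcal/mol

ΔHrxn = 82.2 kcal/mol

Products: 1·(+0.0) + 2·(+8.9) = +17.8
Reactants: 2·(-22.1) + 2·(+0.0) + 1·(-20.2) = -64.4
ΔHrxn = (+17.8) − (-64.4) = 82.2 kcal/mol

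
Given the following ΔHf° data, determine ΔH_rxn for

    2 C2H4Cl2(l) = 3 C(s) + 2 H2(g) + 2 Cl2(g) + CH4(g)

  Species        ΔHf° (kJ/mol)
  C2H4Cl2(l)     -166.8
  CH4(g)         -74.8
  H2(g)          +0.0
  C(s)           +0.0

ΔH_rxn = 258.8 kJ/mol

ΔH°rxn = Σ nΔHf°(products) − Σ nΔHf°(reactants).
Products: 3·(+0.0) + 2·(+0.0) + 2·(+0.0) + 1·(-74.8) = -74.8
Reactants: 2·(-166.8) = -333.6
ΔH_rxn = (-74.8) − (-333.6) = 258.8 kJ/mol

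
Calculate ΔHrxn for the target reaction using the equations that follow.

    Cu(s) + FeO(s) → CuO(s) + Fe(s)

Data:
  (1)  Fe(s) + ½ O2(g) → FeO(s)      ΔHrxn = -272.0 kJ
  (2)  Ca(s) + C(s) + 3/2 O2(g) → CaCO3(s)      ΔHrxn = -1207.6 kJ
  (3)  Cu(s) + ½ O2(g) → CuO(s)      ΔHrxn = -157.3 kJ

ΔHrxn = 114.7 kJ

(1) reversed: +272.0 kJ
(2): not needed.
(3) as written: -157.3 kJ
Summing the manipulated equations, ΔHrxn = (-1)·(-272.0) + (1)·(-157.3) = 114.7 kJ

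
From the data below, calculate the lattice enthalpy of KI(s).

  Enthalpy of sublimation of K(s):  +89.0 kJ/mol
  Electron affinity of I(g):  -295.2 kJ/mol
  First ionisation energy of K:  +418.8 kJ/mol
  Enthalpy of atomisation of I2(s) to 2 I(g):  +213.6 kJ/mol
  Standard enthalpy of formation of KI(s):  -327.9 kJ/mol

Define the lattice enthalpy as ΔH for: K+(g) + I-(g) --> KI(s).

ΔHf° = 1·ΔHsub + 1·(ΣIE) + 1/2·D(I2) + 1·EA + U
-327.9 = 1·(+89.0) + 1·(+418.8) + 1/2·(+213.6) + 1·(-295.2) + U
U = -327.9 − (+319.4) = -647.3 kJ/mol

U = -647.3 kJ/mol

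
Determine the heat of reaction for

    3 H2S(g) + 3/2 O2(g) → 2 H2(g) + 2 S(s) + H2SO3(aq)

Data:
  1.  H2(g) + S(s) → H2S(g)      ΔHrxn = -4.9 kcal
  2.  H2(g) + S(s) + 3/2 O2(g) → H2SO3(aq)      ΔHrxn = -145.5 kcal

ΔHrxn = -130.8 kcal

eq. 1 reversed and × 3: (-3)·(-4.9) = +14.7 kcal
eq. 2 as written: -145.5 kcal
Since enthalpy is a state function, ΔHrxn = (-3)·(-4.9) + (1)·(-145.5) = -130.8 kcal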